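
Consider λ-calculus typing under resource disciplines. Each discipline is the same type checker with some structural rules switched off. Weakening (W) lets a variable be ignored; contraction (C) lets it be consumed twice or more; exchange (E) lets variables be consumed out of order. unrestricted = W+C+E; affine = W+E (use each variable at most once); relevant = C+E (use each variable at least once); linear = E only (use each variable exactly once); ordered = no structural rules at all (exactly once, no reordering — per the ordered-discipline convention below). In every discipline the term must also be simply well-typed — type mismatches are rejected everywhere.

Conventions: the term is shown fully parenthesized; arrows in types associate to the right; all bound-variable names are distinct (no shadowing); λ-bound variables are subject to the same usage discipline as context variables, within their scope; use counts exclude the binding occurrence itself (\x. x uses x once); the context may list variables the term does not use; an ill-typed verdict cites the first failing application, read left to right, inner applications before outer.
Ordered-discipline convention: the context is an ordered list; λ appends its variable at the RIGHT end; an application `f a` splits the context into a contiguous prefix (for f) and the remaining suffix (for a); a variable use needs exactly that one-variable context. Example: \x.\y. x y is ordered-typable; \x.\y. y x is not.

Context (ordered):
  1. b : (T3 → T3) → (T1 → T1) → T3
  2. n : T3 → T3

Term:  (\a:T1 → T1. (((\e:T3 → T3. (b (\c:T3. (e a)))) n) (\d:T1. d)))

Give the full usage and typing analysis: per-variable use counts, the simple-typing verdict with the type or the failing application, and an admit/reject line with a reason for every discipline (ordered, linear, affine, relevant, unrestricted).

counts: b ×1; n ×1; a [bound] ×1; e [bound] ×1; c [bound] ×0; d [bound] ×1
uses in reading order: b, e, a, n, d
typing: ill-typed: a function awaiting T3 gets T1 → T1
ordered ✗ (a type mismatch blocks all five)
linear ✗ (the type mismatch rejects it)
affine ✗ (not simply typable)
relevant ✗ (fails simple typing)
unrestricted ✗ (a type mismatch blocks all five)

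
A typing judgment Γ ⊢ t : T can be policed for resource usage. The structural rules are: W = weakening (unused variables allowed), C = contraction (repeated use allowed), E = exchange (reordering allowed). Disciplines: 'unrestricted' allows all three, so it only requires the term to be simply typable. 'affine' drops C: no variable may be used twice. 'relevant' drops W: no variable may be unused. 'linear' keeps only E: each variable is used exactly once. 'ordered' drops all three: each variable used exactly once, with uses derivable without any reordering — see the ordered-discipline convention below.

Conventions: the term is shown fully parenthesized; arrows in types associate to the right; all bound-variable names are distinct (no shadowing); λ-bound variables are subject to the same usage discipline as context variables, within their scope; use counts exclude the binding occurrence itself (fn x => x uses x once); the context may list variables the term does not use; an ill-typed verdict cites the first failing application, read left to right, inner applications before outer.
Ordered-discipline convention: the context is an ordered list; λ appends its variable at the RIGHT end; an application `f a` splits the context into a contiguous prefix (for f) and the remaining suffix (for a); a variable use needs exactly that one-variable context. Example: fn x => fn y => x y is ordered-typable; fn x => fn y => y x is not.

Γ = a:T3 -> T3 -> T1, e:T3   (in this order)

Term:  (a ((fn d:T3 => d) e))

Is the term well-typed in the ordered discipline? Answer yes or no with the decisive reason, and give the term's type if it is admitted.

yes — one use each (a, e, d); ordered split holds; term : T3 -> T1
usage: a: 1; e: 1; d [bound]: 1
uses in reading order: a, d, e
typing: well-typed — term : T3 -> T1
across the five disciplines: ordered ✓, linear ✓, affine ✓, relevant ✓, unrestricted ✓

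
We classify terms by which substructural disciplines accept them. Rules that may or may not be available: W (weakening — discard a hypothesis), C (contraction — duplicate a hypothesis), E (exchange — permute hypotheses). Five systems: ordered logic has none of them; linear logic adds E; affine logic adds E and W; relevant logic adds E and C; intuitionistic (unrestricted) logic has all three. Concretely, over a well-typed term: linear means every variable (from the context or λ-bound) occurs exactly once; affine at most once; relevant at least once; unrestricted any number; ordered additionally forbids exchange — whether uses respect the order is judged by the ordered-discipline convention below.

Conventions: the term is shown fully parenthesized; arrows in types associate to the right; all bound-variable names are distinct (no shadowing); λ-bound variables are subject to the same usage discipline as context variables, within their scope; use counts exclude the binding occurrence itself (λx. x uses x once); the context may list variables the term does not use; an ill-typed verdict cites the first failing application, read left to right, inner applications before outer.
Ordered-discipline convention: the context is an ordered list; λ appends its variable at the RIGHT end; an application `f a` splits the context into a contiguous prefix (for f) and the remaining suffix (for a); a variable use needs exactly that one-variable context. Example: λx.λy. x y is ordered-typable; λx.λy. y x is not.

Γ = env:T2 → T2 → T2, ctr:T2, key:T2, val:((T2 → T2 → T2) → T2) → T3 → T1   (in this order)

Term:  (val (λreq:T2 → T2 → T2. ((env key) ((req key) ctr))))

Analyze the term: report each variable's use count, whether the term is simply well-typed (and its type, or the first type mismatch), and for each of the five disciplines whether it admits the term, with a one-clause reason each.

use counts: env=1, ctr=1, key=2, val=1, req [bound]=1
order of uses: val, env, key, req, key, ctr
typing: ✓ — T3 → T1
ordered: ✗ — repeated use of key ×2
linear: ✗ — repeated use of key ×2
affine: ✗ — repeated use of key ×2
relevant: ✓ — env, ctr, key, val, req: all used, weakening unneeded
unrestricted: ✓ — simply typable at T3 → T1; W, C, E all held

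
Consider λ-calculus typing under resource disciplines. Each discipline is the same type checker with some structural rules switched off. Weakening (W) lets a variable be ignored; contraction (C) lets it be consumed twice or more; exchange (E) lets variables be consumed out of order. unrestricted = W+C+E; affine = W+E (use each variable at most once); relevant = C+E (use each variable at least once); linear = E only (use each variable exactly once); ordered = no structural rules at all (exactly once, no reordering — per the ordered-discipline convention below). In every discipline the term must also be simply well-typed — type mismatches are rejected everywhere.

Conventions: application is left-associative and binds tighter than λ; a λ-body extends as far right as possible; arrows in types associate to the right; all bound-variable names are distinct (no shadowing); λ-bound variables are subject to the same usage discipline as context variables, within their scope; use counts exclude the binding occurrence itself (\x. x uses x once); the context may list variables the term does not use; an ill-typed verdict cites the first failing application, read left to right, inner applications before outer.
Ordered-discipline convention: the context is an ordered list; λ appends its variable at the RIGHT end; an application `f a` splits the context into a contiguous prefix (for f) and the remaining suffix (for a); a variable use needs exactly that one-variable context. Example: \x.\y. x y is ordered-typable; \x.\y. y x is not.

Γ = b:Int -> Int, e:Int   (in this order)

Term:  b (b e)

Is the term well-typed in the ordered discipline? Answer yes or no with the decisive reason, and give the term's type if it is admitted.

no — uses contraction: b ×2
usage: b ×2; e ×1
order of uses: b, b, e
typing: the term checks, with type Int
summary: ordered ✗; linear ✗; affine ✗; relevant ✓; unrestricted ✓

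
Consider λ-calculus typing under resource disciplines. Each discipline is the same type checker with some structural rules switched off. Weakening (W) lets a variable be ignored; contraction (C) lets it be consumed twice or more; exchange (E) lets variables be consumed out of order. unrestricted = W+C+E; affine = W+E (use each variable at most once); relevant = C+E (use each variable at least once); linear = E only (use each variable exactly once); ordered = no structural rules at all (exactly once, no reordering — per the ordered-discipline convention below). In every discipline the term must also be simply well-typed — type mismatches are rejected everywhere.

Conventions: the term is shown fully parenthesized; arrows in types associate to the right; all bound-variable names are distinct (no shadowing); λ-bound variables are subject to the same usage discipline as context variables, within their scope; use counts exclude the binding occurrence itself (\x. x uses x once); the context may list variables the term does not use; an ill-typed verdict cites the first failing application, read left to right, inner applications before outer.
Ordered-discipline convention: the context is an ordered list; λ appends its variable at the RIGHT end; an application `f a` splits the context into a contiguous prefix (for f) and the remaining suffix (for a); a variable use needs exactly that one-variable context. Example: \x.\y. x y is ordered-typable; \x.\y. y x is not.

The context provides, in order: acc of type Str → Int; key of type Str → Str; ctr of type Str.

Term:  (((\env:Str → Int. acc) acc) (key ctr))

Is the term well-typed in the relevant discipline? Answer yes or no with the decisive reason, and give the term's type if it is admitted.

no — unused: env — weakening required
counts: acc ×2; key ×1; ctr ×1; env (bound) ×0
use order (left to right): acc, acc, key, ctr
typing: well-typed at Int
summary: ordered ✗ · linear ✗ · affine ✗ · relevant ✗ · unrestricted ✓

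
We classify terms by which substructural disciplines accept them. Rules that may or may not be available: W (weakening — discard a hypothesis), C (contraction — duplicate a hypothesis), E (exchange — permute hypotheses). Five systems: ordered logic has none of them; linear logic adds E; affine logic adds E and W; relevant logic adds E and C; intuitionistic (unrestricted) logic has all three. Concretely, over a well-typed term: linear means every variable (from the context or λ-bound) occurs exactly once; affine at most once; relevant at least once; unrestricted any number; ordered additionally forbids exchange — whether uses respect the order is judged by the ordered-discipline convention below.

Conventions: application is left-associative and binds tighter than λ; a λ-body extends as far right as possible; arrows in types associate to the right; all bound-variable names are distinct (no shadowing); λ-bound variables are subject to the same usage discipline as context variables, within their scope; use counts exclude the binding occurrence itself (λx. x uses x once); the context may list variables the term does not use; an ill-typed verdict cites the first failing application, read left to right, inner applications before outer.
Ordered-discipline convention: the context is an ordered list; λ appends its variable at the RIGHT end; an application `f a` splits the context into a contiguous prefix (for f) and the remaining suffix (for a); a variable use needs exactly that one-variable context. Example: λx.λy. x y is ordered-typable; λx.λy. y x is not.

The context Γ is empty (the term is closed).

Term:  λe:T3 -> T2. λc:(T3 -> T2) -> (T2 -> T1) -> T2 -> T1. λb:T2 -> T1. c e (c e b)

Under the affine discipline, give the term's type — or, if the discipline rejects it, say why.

not well-typed under affine — needs contraction — e ×2, c ×2
counts: e [bound]: 2; c [bound]: 2; b [bound]: 1
uses in reading order: c, e, c, e, b
typing: well-typed at (T3 -> T2) -> ((T3 -> T2) -> (T2 -> T1) -> T2 -> T1) -> (T2 -> T1) -> T2 -> T1
per-discipline verdicts: ordered ✗; linear ✗; affine ✗; relevant ✓; unrestricted ✓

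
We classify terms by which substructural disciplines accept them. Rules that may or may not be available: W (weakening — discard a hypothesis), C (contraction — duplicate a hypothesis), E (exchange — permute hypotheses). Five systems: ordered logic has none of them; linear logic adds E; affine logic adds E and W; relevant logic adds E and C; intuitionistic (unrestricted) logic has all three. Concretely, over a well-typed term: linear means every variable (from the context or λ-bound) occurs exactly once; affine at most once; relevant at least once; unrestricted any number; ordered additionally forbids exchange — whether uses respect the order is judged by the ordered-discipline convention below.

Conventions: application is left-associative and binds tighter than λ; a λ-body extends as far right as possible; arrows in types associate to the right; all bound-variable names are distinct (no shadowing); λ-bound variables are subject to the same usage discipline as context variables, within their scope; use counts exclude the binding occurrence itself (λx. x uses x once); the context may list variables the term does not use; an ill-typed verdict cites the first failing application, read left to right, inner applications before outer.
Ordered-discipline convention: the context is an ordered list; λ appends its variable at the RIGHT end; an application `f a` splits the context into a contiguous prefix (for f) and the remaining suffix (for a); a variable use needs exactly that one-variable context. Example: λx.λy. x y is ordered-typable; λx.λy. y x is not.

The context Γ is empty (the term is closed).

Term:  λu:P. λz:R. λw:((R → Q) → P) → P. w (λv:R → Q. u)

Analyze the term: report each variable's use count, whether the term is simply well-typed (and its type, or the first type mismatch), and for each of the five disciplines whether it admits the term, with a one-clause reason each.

variable uses: u (bound)=1, z (bound)=0, w (bound)=1, v (bound)=0
order of uses: w, u
typing: well-typed — term : P → R → (((R → Q) → P) → P) → P
ordered: ✗, needs weakening: z, v unused
linear: ✗, needs weakening: z, v unused
affine: ✓, no duplicate uses among u, z, w, v
relevant: ✗, needs weakening: z, v unused
unrestricted: ✓, well-typed at P → R → (((R → Q) → P) → P) → P; no restrictions here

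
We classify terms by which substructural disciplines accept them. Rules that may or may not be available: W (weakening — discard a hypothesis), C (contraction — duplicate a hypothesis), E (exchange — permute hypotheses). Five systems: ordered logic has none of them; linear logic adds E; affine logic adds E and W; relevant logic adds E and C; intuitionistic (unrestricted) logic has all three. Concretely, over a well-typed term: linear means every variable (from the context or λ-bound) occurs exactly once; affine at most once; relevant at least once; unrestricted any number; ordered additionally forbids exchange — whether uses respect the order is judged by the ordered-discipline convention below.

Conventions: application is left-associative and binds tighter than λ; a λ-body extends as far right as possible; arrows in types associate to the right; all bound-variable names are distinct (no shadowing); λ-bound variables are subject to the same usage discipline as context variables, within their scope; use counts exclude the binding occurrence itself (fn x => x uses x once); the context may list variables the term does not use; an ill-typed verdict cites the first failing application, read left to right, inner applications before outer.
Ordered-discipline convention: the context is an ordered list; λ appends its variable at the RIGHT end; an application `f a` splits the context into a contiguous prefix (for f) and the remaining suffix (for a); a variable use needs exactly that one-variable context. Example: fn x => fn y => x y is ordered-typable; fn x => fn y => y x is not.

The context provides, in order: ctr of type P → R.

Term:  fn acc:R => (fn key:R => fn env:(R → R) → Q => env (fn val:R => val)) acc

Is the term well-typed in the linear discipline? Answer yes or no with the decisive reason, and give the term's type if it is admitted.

no — needs weakening: ctr, key unused
use counts: ctr=0, acc (bound)=1, key (bound)=0, env (bound)=1, val (bound)=1
use order (left to right): env, val, acc
typing: well-typed — term : R → ((R → R) → Q) → Q
across the five disciplines: ordered ✗ | linear ✗ | affine ✓ | relevant ✗ | unrestricted ✓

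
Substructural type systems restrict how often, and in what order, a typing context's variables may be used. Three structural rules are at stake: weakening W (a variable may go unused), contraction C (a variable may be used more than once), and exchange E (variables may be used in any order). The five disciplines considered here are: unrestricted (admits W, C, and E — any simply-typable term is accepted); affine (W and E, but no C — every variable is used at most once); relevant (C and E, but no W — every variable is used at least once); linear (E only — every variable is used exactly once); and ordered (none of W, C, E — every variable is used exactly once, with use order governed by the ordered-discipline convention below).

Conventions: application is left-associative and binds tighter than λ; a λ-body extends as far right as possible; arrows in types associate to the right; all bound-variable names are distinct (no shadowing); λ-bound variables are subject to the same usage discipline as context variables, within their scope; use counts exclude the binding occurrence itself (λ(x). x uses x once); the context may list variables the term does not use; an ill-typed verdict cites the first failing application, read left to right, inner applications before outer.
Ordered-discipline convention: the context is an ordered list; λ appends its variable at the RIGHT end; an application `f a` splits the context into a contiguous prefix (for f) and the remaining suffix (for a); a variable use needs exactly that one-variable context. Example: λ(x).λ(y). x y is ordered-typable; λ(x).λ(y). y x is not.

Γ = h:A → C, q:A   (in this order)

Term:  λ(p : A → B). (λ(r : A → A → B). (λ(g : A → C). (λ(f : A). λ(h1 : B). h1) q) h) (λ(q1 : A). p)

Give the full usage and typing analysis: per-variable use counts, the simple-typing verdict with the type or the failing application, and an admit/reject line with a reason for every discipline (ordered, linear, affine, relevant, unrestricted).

variable uses: h ×1, q ×1, p (λ-bound) ×1, r (λ-bound) ×0, g (λ-bound) ×0, f (λ-bound) ×0, h1 (λ-bound) ×1, q1 (λ-bound) ×0
use order (left to right): h1, q, h, p
typing: ✓ — (A → B) → B → B
ordered: ✗, r, g, f, q1 never used (weakening)
linear: ✗, r, g, f, q1 never used (weakening)
affine: ✓, no duplicate uses among h, q, p, r, g, f, h1, q1
relevant: ✗, r, g, f, q1 never used (weakening)
unrestricted: ✓, simply typable at (A → B) → B → B; W, C, E all held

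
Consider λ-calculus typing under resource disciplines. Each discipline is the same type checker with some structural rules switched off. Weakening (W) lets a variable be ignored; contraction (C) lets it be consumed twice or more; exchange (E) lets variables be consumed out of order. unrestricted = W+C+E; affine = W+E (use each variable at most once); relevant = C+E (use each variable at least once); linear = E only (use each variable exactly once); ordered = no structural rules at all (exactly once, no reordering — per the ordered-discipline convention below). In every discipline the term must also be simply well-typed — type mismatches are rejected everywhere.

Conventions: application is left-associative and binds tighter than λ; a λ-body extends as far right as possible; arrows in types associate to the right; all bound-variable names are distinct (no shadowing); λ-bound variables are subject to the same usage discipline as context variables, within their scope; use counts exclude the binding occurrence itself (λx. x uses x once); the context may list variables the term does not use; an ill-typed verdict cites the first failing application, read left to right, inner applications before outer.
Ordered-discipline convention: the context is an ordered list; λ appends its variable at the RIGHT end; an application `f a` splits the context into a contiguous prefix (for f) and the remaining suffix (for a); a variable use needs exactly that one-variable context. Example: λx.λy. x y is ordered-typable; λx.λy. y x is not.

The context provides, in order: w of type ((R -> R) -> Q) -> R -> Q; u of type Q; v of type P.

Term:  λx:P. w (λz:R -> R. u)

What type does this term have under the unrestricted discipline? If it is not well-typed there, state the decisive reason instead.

term : P -> R -> Q
use counts: w ×1; u ×1; v ×0; x (bound) ×0; z (bound) ×0
use order (left to right): w, u
typing: well-typed at P -> R -> Q
per-discipline verdicts: ordered ✗ | linear ✗ | affine ✓ | relevant ✗ | unrestricted ✓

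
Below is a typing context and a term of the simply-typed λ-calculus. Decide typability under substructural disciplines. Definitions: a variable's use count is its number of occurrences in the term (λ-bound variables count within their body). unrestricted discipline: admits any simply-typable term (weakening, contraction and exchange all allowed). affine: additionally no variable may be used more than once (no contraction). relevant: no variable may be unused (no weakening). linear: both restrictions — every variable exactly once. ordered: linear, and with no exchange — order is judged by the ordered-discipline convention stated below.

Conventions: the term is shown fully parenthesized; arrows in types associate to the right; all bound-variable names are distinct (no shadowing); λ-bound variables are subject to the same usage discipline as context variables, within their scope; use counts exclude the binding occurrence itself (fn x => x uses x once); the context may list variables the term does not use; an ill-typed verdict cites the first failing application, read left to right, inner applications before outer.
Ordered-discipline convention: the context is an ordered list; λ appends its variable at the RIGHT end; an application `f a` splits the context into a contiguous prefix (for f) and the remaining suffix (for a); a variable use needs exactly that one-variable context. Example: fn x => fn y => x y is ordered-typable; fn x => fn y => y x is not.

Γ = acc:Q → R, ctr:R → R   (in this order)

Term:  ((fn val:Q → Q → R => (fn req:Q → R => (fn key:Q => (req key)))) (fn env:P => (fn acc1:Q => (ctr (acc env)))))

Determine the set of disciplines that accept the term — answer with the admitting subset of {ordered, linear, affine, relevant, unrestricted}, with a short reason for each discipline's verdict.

accepted by: none
counts: acc=1, ctr=1, val (bound)=0, req (bound)=1, key (bound)=1, env (bound)=1, acc1 (bound)=0
uses in reading order: req, key, ctr, acc, env
typing: ill-typed: an argument P mismatches the expected Q
ordered ✗ (fails simple typing)
linear ✗ (a type mismatch blocks all five)
affine ✗ (the type mismatch rejects it)
relevant ✗ (not simply typable)
unrestricted ✗ (fails simple typing)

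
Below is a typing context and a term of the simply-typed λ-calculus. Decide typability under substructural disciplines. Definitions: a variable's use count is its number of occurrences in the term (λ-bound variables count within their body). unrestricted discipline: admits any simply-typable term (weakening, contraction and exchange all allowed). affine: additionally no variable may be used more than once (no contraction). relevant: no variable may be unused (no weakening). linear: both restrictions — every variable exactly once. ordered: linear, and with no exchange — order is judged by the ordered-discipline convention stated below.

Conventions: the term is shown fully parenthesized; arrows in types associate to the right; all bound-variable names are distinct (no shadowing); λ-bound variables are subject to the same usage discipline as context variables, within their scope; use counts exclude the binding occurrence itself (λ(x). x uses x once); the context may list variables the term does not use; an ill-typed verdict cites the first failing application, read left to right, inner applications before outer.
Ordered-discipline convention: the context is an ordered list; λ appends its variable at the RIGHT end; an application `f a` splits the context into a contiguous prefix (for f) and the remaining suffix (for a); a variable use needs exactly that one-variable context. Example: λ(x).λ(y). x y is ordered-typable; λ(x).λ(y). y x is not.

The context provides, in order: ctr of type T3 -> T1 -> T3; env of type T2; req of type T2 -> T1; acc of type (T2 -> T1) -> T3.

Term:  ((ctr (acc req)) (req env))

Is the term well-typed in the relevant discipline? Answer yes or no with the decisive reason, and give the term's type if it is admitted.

yes — every one of ctr, env, req, acc appears; term : T3
variable uses: ctr: 1; env: 1; req: 2; acc: 1
order of uses: ctr, acc, req, req, env
typing: well-typed — term : T3
per-discipline verdicts: ordered ✗ | linear ✗ | affine ✗ | relevant ✓ | unrestricted ✓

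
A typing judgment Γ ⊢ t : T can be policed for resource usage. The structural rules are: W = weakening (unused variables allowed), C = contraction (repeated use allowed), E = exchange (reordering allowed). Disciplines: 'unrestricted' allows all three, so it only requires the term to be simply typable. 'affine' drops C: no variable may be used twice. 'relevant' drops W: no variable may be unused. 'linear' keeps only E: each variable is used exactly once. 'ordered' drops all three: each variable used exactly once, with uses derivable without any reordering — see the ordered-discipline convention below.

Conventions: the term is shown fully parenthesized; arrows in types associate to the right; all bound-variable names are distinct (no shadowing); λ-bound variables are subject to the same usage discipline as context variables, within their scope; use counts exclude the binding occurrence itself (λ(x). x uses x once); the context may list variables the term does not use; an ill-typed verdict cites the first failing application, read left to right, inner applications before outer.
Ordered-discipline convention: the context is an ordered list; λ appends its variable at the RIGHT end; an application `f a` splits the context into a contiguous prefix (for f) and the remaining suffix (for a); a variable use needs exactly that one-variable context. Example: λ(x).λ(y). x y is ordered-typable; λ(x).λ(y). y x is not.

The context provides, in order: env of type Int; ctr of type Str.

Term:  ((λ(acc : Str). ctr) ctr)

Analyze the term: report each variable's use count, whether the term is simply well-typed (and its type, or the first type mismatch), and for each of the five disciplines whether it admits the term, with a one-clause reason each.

counts: env: 0, ctr: 2, acc [bound]: 0
use order (left to right): ctr, ctr
typing: ✓ — Str
ordered: ✗, needs contraction — ctr ×2; needs weakening: env, acc unused
linear: ✗, needs contraction — ctr ×2; needs weakening: env, acc unused
affine: ✗, needs contraction — ctr ×2
relevant: ✗, needs weakening: env, acc unused
unrestricted: ✓, type-checks (Str) and nothing is barred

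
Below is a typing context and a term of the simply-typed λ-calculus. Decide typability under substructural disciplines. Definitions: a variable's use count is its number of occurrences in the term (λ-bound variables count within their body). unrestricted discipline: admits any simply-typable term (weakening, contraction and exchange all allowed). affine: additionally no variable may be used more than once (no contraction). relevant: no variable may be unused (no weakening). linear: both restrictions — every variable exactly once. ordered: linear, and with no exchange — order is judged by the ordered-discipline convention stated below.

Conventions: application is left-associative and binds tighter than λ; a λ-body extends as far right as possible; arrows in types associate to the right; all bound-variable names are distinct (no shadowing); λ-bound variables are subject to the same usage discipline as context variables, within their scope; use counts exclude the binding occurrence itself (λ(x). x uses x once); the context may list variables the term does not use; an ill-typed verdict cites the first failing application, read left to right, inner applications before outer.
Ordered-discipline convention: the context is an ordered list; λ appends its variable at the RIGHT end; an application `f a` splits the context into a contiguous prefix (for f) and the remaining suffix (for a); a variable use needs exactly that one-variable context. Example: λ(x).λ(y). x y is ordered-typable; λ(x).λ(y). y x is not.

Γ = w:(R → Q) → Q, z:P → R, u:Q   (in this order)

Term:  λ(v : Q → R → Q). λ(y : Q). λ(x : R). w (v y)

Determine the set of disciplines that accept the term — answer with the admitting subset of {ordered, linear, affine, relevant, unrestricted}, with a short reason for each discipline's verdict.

accepted by: affine, unrestricted
use counts: w=1; z=0; u=0; v [bound]=1; y [bound]=1; x [bound]=0
left-to-right use order: w, v, y
typing: well-typed at (Q → R → Q) → Q → R → Q
ordered: ✗, unused: z, u, x — weakening required
linear: ✗, unused: z, u, x — weakening required
affine: ✓, none of w, z, u, v, y, x used more than once
relevant: ✗, unused: z, u, x — weakening required
unrestricted: ✓, well-typed at (Q → R → Q) → Q → R → Q; no restrictions here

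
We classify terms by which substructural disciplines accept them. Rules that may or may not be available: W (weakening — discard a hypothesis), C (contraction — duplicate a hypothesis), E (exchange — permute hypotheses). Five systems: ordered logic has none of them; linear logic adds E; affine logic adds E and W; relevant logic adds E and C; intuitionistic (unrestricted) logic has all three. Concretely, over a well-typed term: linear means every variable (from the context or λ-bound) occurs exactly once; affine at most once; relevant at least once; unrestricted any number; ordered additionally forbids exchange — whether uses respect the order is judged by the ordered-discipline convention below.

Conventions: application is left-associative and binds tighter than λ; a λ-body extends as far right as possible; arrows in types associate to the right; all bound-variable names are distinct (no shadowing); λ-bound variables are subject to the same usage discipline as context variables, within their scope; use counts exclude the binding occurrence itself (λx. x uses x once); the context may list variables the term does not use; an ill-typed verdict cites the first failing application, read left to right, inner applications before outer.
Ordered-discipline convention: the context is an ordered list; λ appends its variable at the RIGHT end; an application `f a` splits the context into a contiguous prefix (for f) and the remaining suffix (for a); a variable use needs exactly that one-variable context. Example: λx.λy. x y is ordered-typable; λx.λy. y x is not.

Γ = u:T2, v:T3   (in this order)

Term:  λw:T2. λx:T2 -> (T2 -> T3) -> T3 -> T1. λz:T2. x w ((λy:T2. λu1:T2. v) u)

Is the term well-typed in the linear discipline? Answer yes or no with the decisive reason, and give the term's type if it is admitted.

no — needs weakening: z, y, u1 unused
counts: u: 1×; v: 1×; w [bound]: 1×; x [bound]: 1×; z [bound]: 0×; y [bound]: 0×; u1 [bound]: 0×
left-to-right use order: x, w, v, u
typing: well-typed at T2 -> (T2 -> (T2 -> T3) -> T3 -> T1) -> T2 -> T3 -> T1
across the five disciplines: ordered ✗ | linear ✗ | affine ✓ | relevant ✗ | unrestricted ✓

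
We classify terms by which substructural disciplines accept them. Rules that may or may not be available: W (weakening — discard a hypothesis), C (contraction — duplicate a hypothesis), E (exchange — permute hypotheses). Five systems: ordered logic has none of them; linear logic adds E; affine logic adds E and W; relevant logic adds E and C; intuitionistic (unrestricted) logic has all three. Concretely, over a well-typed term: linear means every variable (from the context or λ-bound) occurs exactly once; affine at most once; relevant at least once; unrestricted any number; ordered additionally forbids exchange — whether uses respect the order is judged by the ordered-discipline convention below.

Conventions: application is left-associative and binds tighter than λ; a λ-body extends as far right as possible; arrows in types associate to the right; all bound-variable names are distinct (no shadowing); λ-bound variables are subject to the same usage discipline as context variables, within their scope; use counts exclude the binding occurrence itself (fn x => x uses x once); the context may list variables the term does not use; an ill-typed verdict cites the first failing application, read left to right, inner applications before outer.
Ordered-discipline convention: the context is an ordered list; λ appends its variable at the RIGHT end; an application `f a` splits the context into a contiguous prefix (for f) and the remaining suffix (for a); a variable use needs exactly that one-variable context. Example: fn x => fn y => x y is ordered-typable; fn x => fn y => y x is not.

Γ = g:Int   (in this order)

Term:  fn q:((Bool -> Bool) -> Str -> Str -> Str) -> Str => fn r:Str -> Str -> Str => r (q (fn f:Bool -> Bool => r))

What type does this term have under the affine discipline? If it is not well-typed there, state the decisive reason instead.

not well-typed under affine — needs contraction — r ×2
counts: g: 0×; q (λ-bound): 1×; r (λ-bound): 2×; f (λ-bound): 0×
left-to-right use order: r, q, r
typing: well-typed at (((Bool -> Bool) -> Str -> Str -> Str) -> Str) -> (Str -> Str -> Str) -> Str -> Str
per-discipline verdicts: ordered ✗; linear ✗; affine ✗; relevant ✗; unrestricted ✓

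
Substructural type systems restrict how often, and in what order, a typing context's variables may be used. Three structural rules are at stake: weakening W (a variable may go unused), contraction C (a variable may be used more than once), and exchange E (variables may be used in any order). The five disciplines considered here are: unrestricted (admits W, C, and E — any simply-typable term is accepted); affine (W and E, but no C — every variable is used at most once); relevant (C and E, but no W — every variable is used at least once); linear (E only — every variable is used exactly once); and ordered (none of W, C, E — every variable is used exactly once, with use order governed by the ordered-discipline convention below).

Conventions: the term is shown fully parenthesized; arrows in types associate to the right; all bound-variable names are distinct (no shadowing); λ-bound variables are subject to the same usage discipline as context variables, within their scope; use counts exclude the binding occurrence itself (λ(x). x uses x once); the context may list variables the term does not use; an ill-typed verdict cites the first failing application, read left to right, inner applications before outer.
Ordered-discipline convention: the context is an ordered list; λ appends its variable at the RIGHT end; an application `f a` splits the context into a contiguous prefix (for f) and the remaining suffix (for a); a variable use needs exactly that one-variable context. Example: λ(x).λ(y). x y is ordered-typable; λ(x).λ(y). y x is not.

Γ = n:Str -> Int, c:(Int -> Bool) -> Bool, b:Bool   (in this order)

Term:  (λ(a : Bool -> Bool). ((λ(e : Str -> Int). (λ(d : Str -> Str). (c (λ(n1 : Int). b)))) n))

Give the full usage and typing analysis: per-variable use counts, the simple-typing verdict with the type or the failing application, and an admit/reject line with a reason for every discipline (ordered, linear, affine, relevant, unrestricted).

use counts: n: 1, c: 1, b: 1, a [bound]: 0, e [bound]: 0, d [bound]: 0, n1 [bound]: 0
left-to-right use order: c, b, n
typing: well-typed at (Bool -> Bool) -> (Str -> Str) -> Bool
ordered ✗ (a, e, d, n1 left unused)
linear ✗ (a, e, d, n1 left unused)
affine ✓ (none of n, c, b, a, e, d, n1 used more than once)
relevant ✗ (a, e, d, n1 left unused)
unrestricted ✓ (simply typable at (Bool -> Bool) -> (Str -> Str) -> Bool; W, C, E all held)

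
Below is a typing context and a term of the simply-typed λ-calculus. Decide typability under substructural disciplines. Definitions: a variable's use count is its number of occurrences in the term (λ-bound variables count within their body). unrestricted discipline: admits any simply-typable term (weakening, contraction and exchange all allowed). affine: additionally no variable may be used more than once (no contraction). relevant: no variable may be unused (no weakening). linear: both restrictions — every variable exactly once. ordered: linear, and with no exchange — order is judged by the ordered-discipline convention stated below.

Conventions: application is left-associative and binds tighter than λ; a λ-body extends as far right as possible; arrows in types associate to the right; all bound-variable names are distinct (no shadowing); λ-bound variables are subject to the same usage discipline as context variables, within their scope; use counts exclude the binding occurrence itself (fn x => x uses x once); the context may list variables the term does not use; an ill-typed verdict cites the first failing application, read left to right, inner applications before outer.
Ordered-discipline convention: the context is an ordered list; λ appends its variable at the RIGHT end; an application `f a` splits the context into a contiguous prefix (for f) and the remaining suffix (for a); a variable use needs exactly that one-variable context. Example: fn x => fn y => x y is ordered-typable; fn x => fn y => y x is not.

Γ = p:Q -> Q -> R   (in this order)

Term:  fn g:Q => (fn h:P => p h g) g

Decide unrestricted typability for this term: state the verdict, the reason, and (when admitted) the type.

no — not simply typable
use counts: p=1, g [bound]=2, h [bound]=1
left-to-right use order: p, h, g, g
typing: ill-typed: argument of type P where Q is required
all disciplines: ordered ✗; linear ✗; affine ✗; relevant ✗; unrestricted ✗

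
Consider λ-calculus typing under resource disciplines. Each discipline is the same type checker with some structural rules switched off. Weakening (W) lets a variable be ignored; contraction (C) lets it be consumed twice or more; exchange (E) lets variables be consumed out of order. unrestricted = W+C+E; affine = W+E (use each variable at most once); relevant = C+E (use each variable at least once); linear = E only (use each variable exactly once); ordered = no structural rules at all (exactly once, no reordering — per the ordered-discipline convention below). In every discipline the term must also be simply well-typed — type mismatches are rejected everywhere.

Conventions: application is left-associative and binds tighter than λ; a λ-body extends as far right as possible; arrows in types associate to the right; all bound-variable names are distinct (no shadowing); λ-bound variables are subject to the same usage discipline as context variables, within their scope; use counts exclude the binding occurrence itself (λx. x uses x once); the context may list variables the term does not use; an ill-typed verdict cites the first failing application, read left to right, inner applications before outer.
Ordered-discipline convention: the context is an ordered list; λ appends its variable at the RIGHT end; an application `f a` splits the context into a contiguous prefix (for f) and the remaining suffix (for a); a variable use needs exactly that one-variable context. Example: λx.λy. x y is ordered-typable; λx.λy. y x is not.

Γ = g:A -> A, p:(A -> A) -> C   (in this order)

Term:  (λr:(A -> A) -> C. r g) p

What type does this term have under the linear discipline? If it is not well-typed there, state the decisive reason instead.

term : C
use counts: g ×1, p ×1, r [bound] ×1
use order (left to right): r, g, p
typing: the term checks, with type C
summary: ordered ✗ · linear ✓ · affine ✓ · relevant ✓ · unrestricted ✓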